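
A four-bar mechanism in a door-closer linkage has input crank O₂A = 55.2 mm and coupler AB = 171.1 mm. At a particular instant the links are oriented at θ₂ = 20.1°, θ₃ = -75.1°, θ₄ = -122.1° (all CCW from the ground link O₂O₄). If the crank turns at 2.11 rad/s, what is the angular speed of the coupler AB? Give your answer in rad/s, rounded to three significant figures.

0.570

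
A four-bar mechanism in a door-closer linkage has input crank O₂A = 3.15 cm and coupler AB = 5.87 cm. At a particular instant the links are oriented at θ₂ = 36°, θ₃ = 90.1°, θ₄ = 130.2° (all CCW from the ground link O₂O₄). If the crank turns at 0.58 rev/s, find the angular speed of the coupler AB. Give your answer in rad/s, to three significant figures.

3.03

ω₂ = 3.644 rad/s (from 0.58 rev/s).
Differentiating the loop-closure r₂e^{iθ₂}+r₃e^{iθ₃}=r₁+r₄e^{iθ₄} gives r₂ω₂e^{iθ₂}+r₃ω₃e^{iθ₃}=r₄ω₄e^{iθ₄}.
Eliminating the other unknown: ω₃ = r₂ω₂ sin(θ₄−θ₂) / [r₃ sin(θ₃−θ₄)].
Numerator sine = +0.99731; denominator sine = -0.64412.
Result = 0.0315·3.644·(+0.99731) / (0.0587·(-0.64412)) = -3.0279 rad/s; magnitude 3.0279 rad/s.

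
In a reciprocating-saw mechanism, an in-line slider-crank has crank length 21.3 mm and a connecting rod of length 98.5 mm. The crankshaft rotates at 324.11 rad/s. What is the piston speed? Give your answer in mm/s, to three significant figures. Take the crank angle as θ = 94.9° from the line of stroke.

ω = 324.1 rad/s
For an in-line slider-crank, x = r cosθ + √(L² − r² sin²θ), so v = −rω sinθ·[1 + r cosθ/√(L² − r² sin²θ)].
With r = 0.0213 m, L = 0.0985 m, θ = 94.9°: √(L² − r² sin²θ) = 0.096187 m.
v = −0.0213·324.1·0.99635·[1 + 0.0213·-0.08542/0.096187] = -6.7482 m/s.
|v| = 6.7482 m/s = 6748.2 mm/s.

6750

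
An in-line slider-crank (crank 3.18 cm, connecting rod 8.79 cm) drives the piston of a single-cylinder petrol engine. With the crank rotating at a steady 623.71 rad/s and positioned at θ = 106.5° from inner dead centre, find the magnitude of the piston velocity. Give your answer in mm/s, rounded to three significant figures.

ω = 623.7 rad/s
For an in-line slider-crank, x = r cosθ + √(L² − r² sin²θ), so v = −rω sinθ·[1 + r cosθ/√(L² − r² sin²θ)].
With r = 0.0318 m, L = 0.0879 m, θ = 106.5°: √(L² − r² sin²θ) = 0.082442 m.
v = −0.0318·623.7·0.95882·[1 + 0.0318·-0.28402/0.082442] = -16.934 m/s.
|v| = 16.934 m/s = 16934 mm/s.

16900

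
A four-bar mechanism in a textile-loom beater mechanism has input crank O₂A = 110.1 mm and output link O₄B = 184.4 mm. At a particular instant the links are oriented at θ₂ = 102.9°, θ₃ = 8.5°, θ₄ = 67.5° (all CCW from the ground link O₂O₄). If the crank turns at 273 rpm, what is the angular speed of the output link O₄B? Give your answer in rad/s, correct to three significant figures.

19.9

ω₂ = 28.59 rad/s (from 273 rpm).
Differentiating the loop-closure r₂e^{iθ₂}+r₃e^{iθ₃}=r₁+r₄e^{iθ₄} gives r₂ω₂e^{iθ₂}+r₃ω₃e^{iθ₃}=r₄ω₄e^{iθ₄}.
Eliminating the other unknown: ω₄ = r₂ω₂ sin(θ₂−θ₃) / [r₄ sin(θ₄−θ₃)].
Numerator sine = +0.99705; denominator sine = +0.85717.
Result = 0.1101·28.59·(+0.99705) / (0.1844·(+0.85717)) = +19.855 rad/s; magnitude 19.855 rad/s.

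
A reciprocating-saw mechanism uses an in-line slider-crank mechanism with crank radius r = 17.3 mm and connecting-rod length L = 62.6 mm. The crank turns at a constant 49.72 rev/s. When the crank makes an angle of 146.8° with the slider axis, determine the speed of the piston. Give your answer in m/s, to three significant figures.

ω = 2π·49.7 = 312.4 rad/s
For an in-line slider-crank, x = r cosθ + √(L² − r² sin²θ), so v = −rω sinθ·[1 + r cosθ/√(L² − r² sin²θ)].
With r = 0.0173 m, L = 0.0626 m, θ = 146.8°: √(L² − r² sin²θ) = 0.061879 m.
v = −0.0173·312.4·0.54756·[1 + 0.0173·-0.83676/0.061879] = -2.267 m/s.
|v| = 2.267 m/s.

2.27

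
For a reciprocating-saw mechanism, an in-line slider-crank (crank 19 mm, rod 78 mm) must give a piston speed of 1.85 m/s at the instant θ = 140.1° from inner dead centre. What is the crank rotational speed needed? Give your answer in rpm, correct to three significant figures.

For an in-line slider-crank, |v_piston| = rω|sinθ|·[1 + r cosθ/√(L² − r² sin²θ)].
With r = 0.019 m, L = 0.078 m, θ = 140.1°: the bracketed kinematic factor |dx/dθ| = 0.0098817 m.
ω = v/|dx/dθ| = 1.85/0.0098817 = 187.21 rad/s.
N = 60ω/(2π) = 1787.8 rpm.

1790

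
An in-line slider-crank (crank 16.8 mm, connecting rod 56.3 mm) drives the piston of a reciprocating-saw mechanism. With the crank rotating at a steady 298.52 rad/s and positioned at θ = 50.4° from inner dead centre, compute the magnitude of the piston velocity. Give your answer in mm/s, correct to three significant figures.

4620

ω = 298.5 rad/s
For an in-line slider-crank, x = r cosθ + √(L² − r² sin²θ), so v = −rω sinθ·[1 + r cosθ/√(L² − r² sin²θ)].
With r = 0.0168 m, L = 0.0563 m, θ = 50.4°: √(L² − r² sin²θ) = 0.054792 m.
v = −0.0168·298.5·0.77051·[1 + 0.0168·0.63742/0.054792] = -4.6195 m/s.
|v| = 4.6195 m/s = 4619.5 mm/s.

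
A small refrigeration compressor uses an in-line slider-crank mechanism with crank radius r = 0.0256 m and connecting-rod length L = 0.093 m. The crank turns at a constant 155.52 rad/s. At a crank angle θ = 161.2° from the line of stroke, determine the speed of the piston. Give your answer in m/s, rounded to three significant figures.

0.947

ω = 155.5 rad/s
For an in-line slider-crank, x = r cosθ + √(L² − r² sin²θ), so v = −rω sinθ·[1 + r cosθ/√(L² − r² sin²θ)].
With r = 0.0256 m, L = 0.093 m, θ = 161.2°: √(L² − r² sin²θ) = 0.092633 m.
v = −0.0256·155.5·0.32227·[1 + 0.0256·-0.94665/0.092633] = -0.94738 m/s.
|v| = 0.94738 m/s.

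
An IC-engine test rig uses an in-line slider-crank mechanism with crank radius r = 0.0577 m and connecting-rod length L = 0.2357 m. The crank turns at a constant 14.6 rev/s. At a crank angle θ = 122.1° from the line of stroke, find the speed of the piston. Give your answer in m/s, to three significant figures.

ω = 2π·14.6 = 91.73 rad/s
For an in-line slider-crank, x = r cosθ + √(L² − r² sin²θ), so v = −rω sinθ·[1 + r cosθ/√(L² − r² sin²θ)].
With r = 0.0577 m, L = 0.2357 m, θ = 122.1°: √(L² − r² sin²θ) = 0.23058 m.
v = −0.0577·91.73·0.84712·[1 + 0.0577·-0.53140/0.23058] = -3.8876 m/s.
|v| = 3.8876 m/s.

3.89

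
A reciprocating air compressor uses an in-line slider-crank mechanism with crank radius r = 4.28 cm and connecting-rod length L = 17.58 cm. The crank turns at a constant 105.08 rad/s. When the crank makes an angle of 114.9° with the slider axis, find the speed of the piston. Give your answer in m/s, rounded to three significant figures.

ω = 105.1 rad/s
For an in-line slider-crank, x = r cosθ + √(L² − r² sin²θ), so v = −rω sinθ·[1 + r cosθ/√(L² − r² sin²θ)].
With r = 0.0428 m, L = 0.1758 m, θ = 114.9°: √(L² − r² sin²θ) = 0.17146 m.
v = −0.0428·105.1·0.90704·[1 + 0.0428·-0.42104/0.17146] = -3.6506 m/s.
|v| = 3.6506 m/s.

3.65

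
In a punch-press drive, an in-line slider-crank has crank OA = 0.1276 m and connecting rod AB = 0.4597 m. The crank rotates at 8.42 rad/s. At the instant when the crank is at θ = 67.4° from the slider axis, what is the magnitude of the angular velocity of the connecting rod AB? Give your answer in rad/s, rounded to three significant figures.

ω = 8.42 rad/s
The rod makes angle φ with the slider axis where L sinφ = r sinθ; differentiating, L cosφ·φ̇ = r ω cosθ.
L cosφ = √(L² − r² sin²θ) = 0.44435 m.
|ω_rod| = r ω |cosθ| / √(L² − r² sin²θ) = 0.1276·8.42·0.38430/0.44435 = 0.92919 rad/s.

0.929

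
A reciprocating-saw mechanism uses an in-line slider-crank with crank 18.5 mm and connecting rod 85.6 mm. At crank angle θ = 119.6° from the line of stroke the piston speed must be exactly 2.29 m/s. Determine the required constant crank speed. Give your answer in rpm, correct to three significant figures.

1530

For an in-line slider-crank, |v_piston| = rω|sinθ|·[1 + r cosθ/√(L² − r² sin²θ)].
With r = 0.0185 m, L = 0.0856 m, θ = 119.6°: the bracketed kinematic factor |dx/dθ| = 0.014337 m.
ω = v/|dx/dθ| = 2.29/0.014337 = 159.72 rad/s.
N = 60ω/(2π) = 1525.2 rpm.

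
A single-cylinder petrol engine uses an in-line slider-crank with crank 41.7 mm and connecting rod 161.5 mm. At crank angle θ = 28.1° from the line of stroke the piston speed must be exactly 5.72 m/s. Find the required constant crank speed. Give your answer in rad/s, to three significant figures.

237

For an in-line slider-crank, |v_piston| = rω|sinθ|·[1 + r cosθ/√(L² − r² sin²θ)].
With r = 0.0417 m, L = 0.1615 m, θ = 28.1°: the bracketed kinematic factor |dx/dθ| = 0.024148 m.
ω = v/|dx/dθ| = 5.72/0.024148 = 236.87 rad/s.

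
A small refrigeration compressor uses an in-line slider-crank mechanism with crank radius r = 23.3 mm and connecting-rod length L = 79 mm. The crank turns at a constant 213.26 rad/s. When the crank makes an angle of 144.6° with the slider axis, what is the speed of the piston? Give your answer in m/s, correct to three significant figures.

2.18

ω = 213.3 rad/s
For an in-line slider-crank, x = r cosθ + √(L² − r² sin²θ), so v = −rω sinθ·[1 + r cosθ/√(L² − r² sin²θ)].
With r = 0.0233 m, L = 0.079 m, θ = 144.6°: √(L² − r² sin²θ) = 0.077838 m.
v = −0.0233·213.3·0.57928·[1 + 0.0233·-0.81513/0.077838] = -2.1761 m/s.
|v| = 2.1761 m/s.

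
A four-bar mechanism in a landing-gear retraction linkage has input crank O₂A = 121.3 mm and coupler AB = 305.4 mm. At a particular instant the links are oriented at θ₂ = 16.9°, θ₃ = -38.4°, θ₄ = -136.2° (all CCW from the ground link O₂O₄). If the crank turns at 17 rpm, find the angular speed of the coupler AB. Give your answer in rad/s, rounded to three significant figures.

0.323

ω₂ = 1.78 rad/s (from 17 rpm).
Differentiating the loop-closure r₂e^{iθ₂}+r₃e^{iθ₃}=r₁+r₄e^{iθ₄} gives r₂ω₂e^{iθ₂}+r₃ω₃e^{iθ₃}=r₄ω₄e^{iθ₄}.
Eliminating the other unknown: ω₃ = r₂ω₂ sin(θ₄−θ₂) / [r₃ sin(θ₃−θ₄)].
Numerator sine = -0.45243; denominator sine = +0.99075.
Result = 0.1213·1.78·(-0.45243) / (0.3054·(+0.99075)) = -0.3229 rad/s; magnitude 0.3229 rad/s.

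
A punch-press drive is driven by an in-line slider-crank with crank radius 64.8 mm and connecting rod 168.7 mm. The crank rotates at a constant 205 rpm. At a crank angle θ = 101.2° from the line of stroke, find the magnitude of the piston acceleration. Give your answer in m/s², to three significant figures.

17.2

ω = 2π·205/60 = 21.47 rad/s
x(θ) = r cosθ + √(L² − r² sin²θ); with ω constant, a = ω²·d²x/dθ².
d²x/dθ² = −r cosθ − r²(cos2θ)/√u − r⁴ sin²2θ/(4u^{3/2}),  u = L² − r² sin²θ = 0.0244191 m².
Substituting r = 0.0648 m, L = 0.1687 m, θ = 101.2°: d²x/dθ² = +0.037262 m.
a = ω²·d²x/dθ² = (21.47)²·(+0.037262) = +17.173 m/s²;  |a| = 17.173 m/s².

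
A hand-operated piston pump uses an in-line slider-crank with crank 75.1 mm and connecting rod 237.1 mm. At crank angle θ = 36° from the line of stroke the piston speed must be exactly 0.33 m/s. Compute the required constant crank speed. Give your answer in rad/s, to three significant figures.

5.93

For an in-line slider-crank, |v_piston| = rω|sinθ|·[1 + r cosθ/√(L² − r² sin²θ)].
With r = 0.0751 m, L = 0.2371 m, θ = 36°: the bracketed kinematic factor |dx/dθ| = 0.055656 m.
ω = v/|dx/dθ| = 0.33/0.055656 = 5.9293 rad/s.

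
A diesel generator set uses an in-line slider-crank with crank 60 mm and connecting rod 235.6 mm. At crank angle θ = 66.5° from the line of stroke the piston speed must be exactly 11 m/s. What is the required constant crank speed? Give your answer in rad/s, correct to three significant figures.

For an in-line slider-crank, |v_piston| = rω|sinθ|·[1 + r cosθ/√(L² − r² sin²θ)].
With r = 0.06 m, L = 0.2356 m, θ = 66.5°: the bracketed kinematic factor |dx/dθ| = 0.06077 m.
ω = v/|dx/dθ| = 11/0.06077 = 181.01 rad/s.

181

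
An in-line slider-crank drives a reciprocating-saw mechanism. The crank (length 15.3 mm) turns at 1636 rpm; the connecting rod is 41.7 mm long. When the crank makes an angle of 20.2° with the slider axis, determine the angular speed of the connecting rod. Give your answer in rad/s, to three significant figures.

ω = 171.3 rad/s (converted from 1636 rpm).
The rod makes angle φ with the slider axis where L sinφ = r sinθ; differentiating, L cosφ·φ̇ = r ω cosθ.
L cosφ = √(L² − r² sin²θ) = 0.041364 m.
|ω_rod| = r ω |cosθ| / √(L² − r² sin²θ) = 0.0153·171.3·0.93849/0.041364 = 59.472 rad/s.

59.5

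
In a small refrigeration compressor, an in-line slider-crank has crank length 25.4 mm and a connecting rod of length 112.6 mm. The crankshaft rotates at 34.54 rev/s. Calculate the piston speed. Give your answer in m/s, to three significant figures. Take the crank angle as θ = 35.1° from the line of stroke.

3.76

ω = 2π·34.5 = 217 rad/s
For an in-line slider-crank, x = r cosθ + √(L² − r² sin²θ), so v = −rω sinθ·[1 + r cosθ/√(L² − r² sin²θ)].
With r = 0.0254 m, L = 0.1126 m, θ = 35.1°: √(L² − r² sin²θ) = 0.11165 m.
v = −0.0254·217·0.57501·[1 + 0.0254·0.81815/0.11165] = -3.7596 m/s.
|v| = 3.7596 m/s.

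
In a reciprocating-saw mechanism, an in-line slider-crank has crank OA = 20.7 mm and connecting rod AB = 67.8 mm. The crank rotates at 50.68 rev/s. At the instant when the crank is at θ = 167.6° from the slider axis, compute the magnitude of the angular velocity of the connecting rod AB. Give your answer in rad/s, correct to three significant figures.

95.2

ω = 318.4 rad/s (converted from 50.68 rev/s).
The rod makes angle φ with the slider axis where L sinφ = r sinθ; differentiating, L cosφ·φ̇ = r ω cosθ.
L cosφ = √(L² − r² sin²θ) = 0.067654 m.
|ω_rod| = r ω |cosθ| / √(L² − r² sin²θ) = 0.0207·318.4·0.97667/0.067654 = 95.157 rad/s.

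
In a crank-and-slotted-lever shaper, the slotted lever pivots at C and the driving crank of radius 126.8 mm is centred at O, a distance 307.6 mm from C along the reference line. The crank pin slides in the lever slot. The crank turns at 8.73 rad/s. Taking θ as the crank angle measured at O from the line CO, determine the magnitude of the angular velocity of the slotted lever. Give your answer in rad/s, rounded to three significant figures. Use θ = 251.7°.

ω = 8.73 rad/s
Crank pin A relative to C: A = (d + r cosθ, r sinθ); lever angle φ = atan2(r sinθ, d + r cosθ).
Differentiating tanφ: φ̇ = rω(d cosθ + r)/(d² + r² + 2dr cosθ).
d² + r² + 2dr cosθ = |CA|² = 0.0862023 m²;  d cosθ + r = +0.030216 m.
|ω_lever| = |0.1268·8.73·+0.030216| / 0.0862023 = 0.38802 rad/s.

0.388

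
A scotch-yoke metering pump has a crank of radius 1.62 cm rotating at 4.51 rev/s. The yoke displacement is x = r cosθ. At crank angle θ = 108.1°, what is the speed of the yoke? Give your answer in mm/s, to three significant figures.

436

ω = 28.34 rad/s (from 4.51 rev/s).
x = r cosθ ⇒ ẋ = −rω sinθ.
|v| = rω|sinθ| = 0.0162·28.34·|sin 108.1°| = 0.43635 m/s = 436.35 mm/s.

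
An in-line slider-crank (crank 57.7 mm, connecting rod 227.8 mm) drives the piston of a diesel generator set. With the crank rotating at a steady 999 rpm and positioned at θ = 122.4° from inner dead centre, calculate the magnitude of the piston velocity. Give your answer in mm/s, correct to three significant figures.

ω = 2π·999/60 = 104.6 rad/s
For an in-line slider-crank, x = r cosθ + √(L² − r² sin²θ), so v = −rω sinθ·[1 + r cosθ/√(L² − r² sin²θ)].
With r = 0.0577 m, L = 0.2278 m, θ = 122.4°: √(L² − r² sin²θ) = 0.22253 m.
v = −0.0577·104.6·0.84433·[1 + 0.0577·-0.53583/0.22253] = -4.3885 m/s.
|v| = 4.3885 m/s = 4388.5 mm/s.

4390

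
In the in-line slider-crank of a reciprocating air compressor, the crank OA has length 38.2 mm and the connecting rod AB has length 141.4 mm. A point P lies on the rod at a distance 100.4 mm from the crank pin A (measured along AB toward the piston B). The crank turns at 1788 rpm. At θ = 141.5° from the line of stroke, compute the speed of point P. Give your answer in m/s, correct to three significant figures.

ω = 187.2 rad/s.  Crank-pin speed |V_A| = rω = 7.1525 m/s, perpendicular to OA.
Rod angle: sinφ = −(r/L) sinθ ⇒ φ = -9.682°; ω_rod = −rω cosθ/√(L²−r²sin²θ) = +40.159 rad/s.
V_P = V_A + ω_rod × AP, with AP = 0.1004 m along the rod.
Components: V_Px = −rω sinθ − a·ω_rod·sinφ = -3.7745 m/s;  V_Py = rω cosθ + a·ω_rod·cosφ = -1.6231 m/s.
|V_P| = √(V_Px² + V_Py²) = 4.1086 m/s.

4.11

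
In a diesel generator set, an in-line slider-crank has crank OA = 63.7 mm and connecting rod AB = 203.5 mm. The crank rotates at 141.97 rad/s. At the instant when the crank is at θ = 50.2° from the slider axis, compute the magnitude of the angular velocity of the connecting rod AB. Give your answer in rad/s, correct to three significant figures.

ω = 142 rad/s
The rod makes angle φ with the slider axis where L sinφ = r sinθ; differentiating, L cosφ·φ̇ = r ω cosθ.
L cosφ = √(L² − r² sin²θ) = 0.19753 m.
|ω_rod| = r ω |cosθ| / √(L² − r² sin²θ) = 0.0637·142·0.64011/0.19753 = 29.306 rad/s.

29.3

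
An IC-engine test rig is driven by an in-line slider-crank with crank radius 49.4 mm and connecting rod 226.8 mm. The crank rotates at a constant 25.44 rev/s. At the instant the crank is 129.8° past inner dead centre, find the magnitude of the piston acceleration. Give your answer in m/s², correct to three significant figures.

ω = 2π·25.4 = 159.8 rad/s
x(θ) = r cosθ + √(L² − r² sin²θ); with ω constant, a = ω²·d²x/dθ².
d²x/dθ² = −r cosθ − r²(cos2θ)/√u − r⁴ sin²2θ/(4u^{3/2}),  u = L² − r² sin²θ = 0.0499978 m².
Substituting r = 0.0494 m, L = 0.2268 m, θ = 129.8°: d²x/dθ² = +0.033463 m.
a = ω²·d²x/dθ² = (159.8)²·(+0.033463) = +854.98 m/s²;  |a| = 854.98 m/s².

855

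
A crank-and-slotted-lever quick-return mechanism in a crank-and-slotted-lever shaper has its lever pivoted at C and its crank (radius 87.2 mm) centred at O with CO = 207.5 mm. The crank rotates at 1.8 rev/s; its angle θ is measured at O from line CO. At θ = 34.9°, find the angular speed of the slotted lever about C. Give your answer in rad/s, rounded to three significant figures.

ω = 11.31 rad/s (from 1.8 rev/s).
Crank pin A relative to C: A = (d + r cosθ, r sinθ); lever angle φ = atan2(r sinθ, d + r cosθ).
Differentiating tanφ: φ̇ = rω(d cosθ + r)/(d² + r² + 2dr cosθ).
d² + r² + 2dr cosθ = |CA|² = 0.0803397 m²;  d cosθ + r = +0.25738 m.
|ω_lever| = |0.0872·11.31·+0.25738| / 0.0803397 = 3.1595 rad/s.

3.16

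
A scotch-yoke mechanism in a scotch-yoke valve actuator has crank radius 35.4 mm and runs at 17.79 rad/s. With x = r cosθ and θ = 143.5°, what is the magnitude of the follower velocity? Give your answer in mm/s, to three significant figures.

375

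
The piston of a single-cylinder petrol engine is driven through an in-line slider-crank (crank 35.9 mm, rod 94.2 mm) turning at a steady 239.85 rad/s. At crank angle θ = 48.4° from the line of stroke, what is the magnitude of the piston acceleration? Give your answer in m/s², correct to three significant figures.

1310

ω = 239.8 rad/s
x(θ) = r cosθ + √(L² − r² sin²θ); with ω constant, a = ω²·d²x/dθ².
d²x/dθ² = −r cosθ − r²(cos2θ)/√u − r⁴ sin²2θ/(4u^{3/2}),  u = L² − r² sin²θ = 0.00815293 m².
Substituting r = 0.0359 m, L = 0.0942 m, θ = 48.4°: d²x/dθ² = -0.022701 m.
a = ω²·d²x/dθ² = (239.8)²·(-0.022701) = -1305.9 m/s²;  |a| = 1305.9 m/s².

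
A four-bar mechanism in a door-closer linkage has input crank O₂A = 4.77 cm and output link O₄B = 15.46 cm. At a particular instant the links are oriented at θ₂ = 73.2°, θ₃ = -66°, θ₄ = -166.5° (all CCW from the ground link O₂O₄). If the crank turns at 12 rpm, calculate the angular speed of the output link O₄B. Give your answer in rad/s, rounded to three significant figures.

0.258

ω₂ = 1.257 rad/s (from 12 rpm).
Differentiating the loop-closure r₂e^{iθ₂}+r₃e^{iθ₃}=r₁+r₄e^{iθ₄} gives r₂ω₂e^{iθ₂}+r₃ω₃e^{iθ₃}=r₄ω₄e^{iθ₄}.
Eliminating the other unknown: ω₄ = r₂ω₂ sin(θ₂−θ₃) / [r₄ sin(θ₄−θ₃)].
Numerator sine = +0.65342; denominator sine = -0.98325.
Result = 0.0477·1.257·(+0.65342) / (0.1546·(-0.98325)) = -0.25766 rad/s; magnitude 0.25766 rad/s.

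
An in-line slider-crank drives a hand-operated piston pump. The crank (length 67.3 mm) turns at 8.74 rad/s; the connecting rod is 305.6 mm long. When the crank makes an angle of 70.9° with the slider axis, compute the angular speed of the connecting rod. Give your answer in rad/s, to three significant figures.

ω = 8.74 rad/s
The rod makes angle φ with the slider axis where L sinφ = r sinθ; differentiating, L cosφ·φ̇ = r ω cosθ.
L cosφ = √(L² − r² sin²θ) = 0.29891 m.
|ω_rod| = r ω |cosθ| / √(L² − r² sin²θ) = 0.0673·8.74·0.32722/0.29891 = 0.64391 rad/s.

0.644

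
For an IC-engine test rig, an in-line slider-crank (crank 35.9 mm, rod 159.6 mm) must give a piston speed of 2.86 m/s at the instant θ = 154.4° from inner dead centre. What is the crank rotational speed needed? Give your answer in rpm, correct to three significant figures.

2210

For an in-line slider-crank, |v_piston| = rω|sinθ|·[1 + r cosθ/√(L² − r² sin²θ)].
With r = 0.0359 m, L = 0.1596 m, θ = 154.4°: the bracketed kinematic factor |dx/dθ| = 0.01235 m.
ω = v/|dx/dθ| = 2.86/0.01235 = 231.57 rad/s.
N = 60ω/(2π) = 2211.4 rpm.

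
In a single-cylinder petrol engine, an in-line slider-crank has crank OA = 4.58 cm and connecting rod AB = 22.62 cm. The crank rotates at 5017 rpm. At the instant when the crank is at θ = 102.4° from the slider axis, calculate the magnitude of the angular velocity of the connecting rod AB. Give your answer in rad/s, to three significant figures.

ω = 525.4 rad/s (converted from 5017 rpm).
The rod makes angle φ with the slider axis where L sinφ = r sinθ; differentiating, L cosφ·φ̇ = r ω cosθ.
L cosφ = √(L² − r² sin²θ) = 0.22173 m.
|ω_rod| = r ω |cosθ| / √(L² − r² sin²θ) = 0.0458·525.4·0.21474/0.22173 = 23.303 rad/s.

23.3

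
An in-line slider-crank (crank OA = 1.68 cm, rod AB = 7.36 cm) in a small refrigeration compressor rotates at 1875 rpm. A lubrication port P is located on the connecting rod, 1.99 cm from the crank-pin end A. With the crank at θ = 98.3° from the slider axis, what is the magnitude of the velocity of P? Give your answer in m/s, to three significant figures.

3.25

ω = 196.3 rad/s.  Crank-pin speed |V_A| = rω = 3.2987 m/s, perpendicular to OA.
Rod angle: sinφ = −(r/L) sinθ ⇒ φ = -13.054°; ω_rod = −rω cosθ/√(L²−r²sin²θ) = +6.6415 rad/s.
V_P = V_A + ω_rod × AP, with AP = 0.0199 m along the rod.
Components: V_Px = −rω sinθ − a·ω_rod·sinφ = -3.2343 m/s;  V_Py = rω cosθ + a·ω_rod·cosφ = -0.34743 m/s.
|V_P| = √(V_Px² + V_Py²) = 3.2529 m/s.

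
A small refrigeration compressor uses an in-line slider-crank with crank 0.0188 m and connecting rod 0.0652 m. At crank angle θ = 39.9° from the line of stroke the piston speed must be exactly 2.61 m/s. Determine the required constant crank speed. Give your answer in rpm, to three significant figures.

1690

For an in-line slider-crank, |v_piston| = rω|sinθ|·[1 + r cosθ/√(L² − r² sin²θ)].
With r = 0.0188 m, L = 0.0652 m, θ = 39.9°: the bracketed kinematic factor |dx/dθ| = 0.014774 m.
ω = v/|dx/dθ| = 2.61/0.014774 = 176.67 rad/s.
N = 60ω/(2π) = 1687 rpm.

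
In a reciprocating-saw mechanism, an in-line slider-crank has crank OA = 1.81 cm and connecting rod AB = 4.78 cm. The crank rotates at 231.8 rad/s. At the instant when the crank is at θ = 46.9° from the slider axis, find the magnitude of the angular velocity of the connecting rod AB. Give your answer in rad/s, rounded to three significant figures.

62.4

ω = 231.8 rad/s
The rod makes angle φ with the slider axis where L sinφ = r sinθ; differentiating, L cosφ·φ̇ = r ω cosθ.
L cosφ = √(L² − r² sin²θ) = 0.045937 m.
|ω_rod| = r ω |cosθ| / √(L² − r² sin²θ) = 0.0181·231.8·0.68327/0.045937 = 62.406 rad/s.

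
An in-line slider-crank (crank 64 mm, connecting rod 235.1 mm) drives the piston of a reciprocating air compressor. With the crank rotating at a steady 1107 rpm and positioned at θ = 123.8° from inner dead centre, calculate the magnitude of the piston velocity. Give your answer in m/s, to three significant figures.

5.21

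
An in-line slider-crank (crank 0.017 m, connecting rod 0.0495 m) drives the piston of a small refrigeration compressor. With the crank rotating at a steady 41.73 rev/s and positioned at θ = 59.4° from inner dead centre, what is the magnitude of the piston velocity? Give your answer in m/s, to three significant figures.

4.54

ω = 2π·41.7 = 262.2 rad/s
For an in-line slider-crank, x = r cosθ + √(L² − r² sin²θ), so v = −rω sinθ·[1 + r cosθ/√(L² − r² sin²θ)].
With r = 0.017 m, L = 0.0495 m, θ = 59.4°: √(L² − r² sin²θ) = 0.047288 m.
v = −0.017·262.2·0.86074·[1 + 0.017·0.50904/0.047288] = -4.5387 m/s.
|v| = 4.5387 m/s.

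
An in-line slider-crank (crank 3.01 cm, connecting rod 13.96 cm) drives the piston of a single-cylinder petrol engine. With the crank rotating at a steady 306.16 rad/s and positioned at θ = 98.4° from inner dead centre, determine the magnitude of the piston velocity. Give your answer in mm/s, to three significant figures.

ω = 306.2 rad/s
For an in-line slider-crank, x = r cosθ + √(L² − r² sin²θ), so v = −rω sinθ·[1 + r cosθ/√(L² − r² sin²θ)].
With r = 0.0301 m, L = 0.1396 m, θ = 98.4°: √(L² − r² sin²θ) = 0.13639 m.
v = −0.0301·306.2·0.98927·[1 + 0.0301·-0.14608/0.13639] = -8.8226 m/s.
|v| = 8.8226 m/s = 8822.6 mm/s.

8820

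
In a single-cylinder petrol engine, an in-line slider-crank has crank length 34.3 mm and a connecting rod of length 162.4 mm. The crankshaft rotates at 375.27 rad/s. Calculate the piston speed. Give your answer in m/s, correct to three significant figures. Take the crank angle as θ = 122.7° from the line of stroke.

9.58

ω = 375.3 rad/s
For an in-line slider-crank, x = r cosθ + √(L² − r² sin²θ), so v = −rω sinθ·[1 + r cosθ/√(L² − r² sin²θ)].
With r = 0.0343 m, L = 0.1624 m, θ = 122.7°: √(L² − r² sin²θ) = 0.15981 m.
v = −0.0343·375.3·0.84151·[1 + 0.0343·-0.54024/0.15981] = -9.5758 m/s.
|v| = 9.5758 m/s.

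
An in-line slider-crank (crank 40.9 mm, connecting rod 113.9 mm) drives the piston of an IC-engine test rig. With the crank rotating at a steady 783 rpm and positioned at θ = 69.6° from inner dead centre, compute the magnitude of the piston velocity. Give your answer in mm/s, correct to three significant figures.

3560

ω = 2π·783/60 = 82 rad/s
For an in-line slider-crank, x = r cosθ + √(L² − r² sin²θ), so v = −rω sinθ·[1 + r cosθ/√(L² − r² sin²θ)].
With r = 0.0409 m, L = 0.1139 m, θ = 69.6°: √(L² − r² sin²θ) = 0.10726 m.
v = −0.0409·82·0.93728·[1 + 0.0409·0.34857/0.10726] = -3.5611 m/s.
|v| = 3.5611 m/s = 3561.1 mm/s.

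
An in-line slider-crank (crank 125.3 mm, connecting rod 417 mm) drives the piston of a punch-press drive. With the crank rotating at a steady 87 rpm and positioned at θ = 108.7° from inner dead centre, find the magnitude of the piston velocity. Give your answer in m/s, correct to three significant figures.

0.973

ω = 2π·87/60 = 9.111 rad/s
For an in-line slider-crank, x = r cosθ + √(L² − r² sin²θ), so v = −rω sinθ·[1 + r cosθ/√(L² − r² sin²θ)].
With r = 0.1253 m, L = 0.417 m, θ = 108.7°: √(L² − r² sin²θ) = 0.39975 m.
v = −0.1253·9.111·0.94721·[1 + 0.1253·-0.32061/0.39975] = -0.97263 m/s.
|v| = 0.97263 m/s.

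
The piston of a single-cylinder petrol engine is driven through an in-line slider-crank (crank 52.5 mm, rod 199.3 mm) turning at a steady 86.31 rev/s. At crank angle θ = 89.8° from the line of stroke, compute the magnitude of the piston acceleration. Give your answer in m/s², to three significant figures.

ω = 2π·86.3 = 542.3 rad/s
x(θ) = r cosθ + √(L² − r² sin²θ); with ω constant, a = ω²·d²x/dθ².
d²x/dθ² = −r cosθ − r²(cos2θ)/√u − r⁴ sin²2θ/(4u^{3/2}),  u = L² − r² sin²θ = 0.0369643 m².
Substituting r = 0.0525 m, L = 0.1993 m, θ = 89.8°: d²x/dθ² = +0.014152 m.
a = ω²·d²x/dθ² = (542.3)²·(+0.014152) = +4162.1 m/s²;  |a| = 4162.1 m/s².

4160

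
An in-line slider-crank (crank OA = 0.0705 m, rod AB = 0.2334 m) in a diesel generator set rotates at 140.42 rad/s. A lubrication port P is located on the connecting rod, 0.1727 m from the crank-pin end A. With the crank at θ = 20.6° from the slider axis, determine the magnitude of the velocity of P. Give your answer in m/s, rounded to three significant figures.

4.86

ω = 140.4 rad/s.  Crank-pin speed |V_A| = rω = 9.8996 m/s, perpendicular to OA.
Rod angle: sinφ = −(r/L) sinθ ⇒ φ = -6.101°; ω_rod = −rω cosθ/√(L²−r²sin²θ) = -39.929 rad/s.
V_P = V_A + ω_rod × AP, with AP = 0.1727 m along the rod.
Components: V_Px = −rω sinθ − a·ω_rod·sinφ = -4.2159 m/s;  V_Py = rω cosθ + a·ω_rod·cosφ = +2.41 m/s.
|V_P| = √(V_Px² + V_Py²) = 4.8561 m/s.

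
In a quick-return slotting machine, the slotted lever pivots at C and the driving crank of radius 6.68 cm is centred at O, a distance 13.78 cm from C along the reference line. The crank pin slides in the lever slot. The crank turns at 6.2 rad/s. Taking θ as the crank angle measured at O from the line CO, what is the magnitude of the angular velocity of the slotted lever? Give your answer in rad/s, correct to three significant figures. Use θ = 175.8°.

5.75

ω = 6.2 rad/s
Crank pin A relative to C: A = (d + r cosθ, r sinθ); lever angle φ = atan2(r sinθ, d + r cosθ).
Differentiating tanφ: φ̇ = rω(d cosθ + r)/(d² + r² + 2dr cosθ).
d² + r² + 2dr cosθ = |CA|² = 0.00509044 m²;  d cosθ + r = -0.07063 m.
|ω_lever| = |0.0668·6.2·-0.07063| / 0.00509044 = 5.7465 rad/s.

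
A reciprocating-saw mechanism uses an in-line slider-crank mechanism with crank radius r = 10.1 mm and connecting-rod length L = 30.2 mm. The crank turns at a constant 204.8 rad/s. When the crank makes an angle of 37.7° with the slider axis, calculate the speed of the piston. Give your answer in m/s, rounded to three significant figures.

1.61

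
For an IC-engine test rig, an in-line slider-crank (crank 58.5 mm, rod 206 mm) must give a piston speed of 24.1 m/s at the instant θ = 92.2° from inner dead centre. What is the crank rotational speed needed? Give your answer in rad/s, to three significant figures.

For an in-line slider-crank, |v_piston| = rω|sinθ|·[1 + r cosθ/√(L² − r² sin²θ)].
With r = 0.0585 m, L = 0.206 m, θ = 92.2°: the bracketed kinematic factor |dx/dθ| = 0.057792 m.
ω = v/|dx/dθ| = 24.1/0.057792 = 417.01 rad/s.

417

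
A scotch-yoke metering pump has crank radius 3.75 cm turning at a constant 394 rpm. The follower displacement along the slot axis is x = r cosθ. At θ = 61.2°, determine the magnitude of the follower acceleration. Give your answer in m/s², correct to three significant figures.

ω = 41.26 rad/s (from 394 rpm).
x = r cosθ ⇒ ẍ = −rω² cosθ (ω constant).
|a| = rω²|cosθ| = 0.0375·(41.26)²·|cos 61.2°| = 30.754 m/s².

30.8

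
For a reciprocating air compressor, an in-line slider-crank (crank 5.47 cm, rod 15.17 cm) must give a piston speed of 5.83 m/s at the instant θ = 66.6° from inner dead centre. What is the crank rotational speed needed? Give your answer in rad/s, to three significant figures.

For an in-line slider-crank, |v_piston| = rω|sinθ|·[1 + r cosθ/√(L² − r² sin²θ)].
With r = 0.0547 m, L = 0.1517 m, θ = 66.6°: the bracketed kinematic factor |dx/dθ| = 0.057819 m.
ω = v/|dx/dθ| = 5.83/0.057819 = 100.83 rad/s.

101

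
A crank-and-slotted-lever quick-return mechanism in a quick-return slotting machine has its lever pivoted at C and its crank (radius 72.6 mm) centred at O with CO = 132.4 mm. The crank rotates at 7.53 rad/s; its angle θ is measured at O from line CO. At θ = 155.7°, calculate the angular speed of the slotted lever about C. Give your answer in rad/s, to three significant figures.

4.98

ω = 7.53 rad/s
Crank pin A relative to C: A = (d + r cosθ, r sinθ); lever angle φ = atan2(r sinθ, d + r cosθ).
Differentiating tanφ: φ̇ = rω(d cosθ + r)/(d² + r² + 2dr cosθ).
d² + r² + 2dr cosθ = |CA|² = 0.00527927 m²;  d cosθ + r = -0.04807 m.
|ω_lever| = |0.0726·7.53·-0.04807| / 0.00527927 = 4.9777 rad/s.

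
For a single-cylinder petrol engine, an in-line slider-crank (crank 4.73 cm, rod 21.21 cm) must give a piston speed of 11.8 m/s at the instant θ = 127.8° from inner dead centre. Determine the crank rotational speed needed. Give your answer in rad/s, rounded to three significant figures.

367

For an in-line slider-crank, |v_piston| = rω|sinθ|·[1 + r cosθ/√(L² − r² sin²θ)].
With r = 0.0473 m, L = 0.2121 m, θ = 127.8°: the bracketed kinematic factor |dx/dθ| = 0.032185 m.
ω = v/|dx/dθ| = 11.8/0.032185 = 366.63 rad/s.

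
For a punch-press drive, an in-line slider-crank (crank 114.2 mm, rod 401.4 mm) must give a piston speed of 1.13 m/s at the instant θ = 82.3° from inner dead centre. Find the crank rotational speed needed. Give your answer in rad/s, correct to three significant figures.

For an in-line slider-crank, |v_piston| = rω|sinθ|·[1 + r cosθ/√(L² − r² sin²θ)].
With r = 0.1142 m, L = 0.4014 m, θ = 82.3°: the bracketed kinematic factor |dx/dθ| = 0.11767 m.
ω = v/|dx/dθ| = 1.13/0.11767 = 9.6034 rad/s.

9.60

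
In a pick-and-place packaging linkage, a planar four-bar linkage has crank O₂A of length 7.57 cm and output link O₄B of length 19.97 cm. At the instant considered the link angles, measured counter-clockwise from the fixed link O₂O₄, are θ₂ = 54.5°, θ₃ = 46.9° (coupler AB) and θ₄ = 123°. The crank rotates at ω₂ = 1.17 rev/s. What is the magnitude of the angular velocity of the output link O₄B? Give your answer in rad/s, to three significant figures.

ω₂ = 7.351 rad/s (from 1.17 rev/s).
Differentiating the loop-closure r₂e^{iθ₂}+r₃e^{iθ₃}=r₁+r₄e^{iθ₄} gives r₂ω₂e^{iθ₂}+r₃ω₃e^{iθ₃}=r₄ω₄e^{iθ₄}.
Eliminating the other unknown: ω₄ = r₂ω₂ sin(θ₂−θ₃) / [r₄ sin(θ₄−θ₃)].
Numerator sine = +0.13226; denominator sine = +0.97072.
Result = 0.0757·7.351·(+0.13226) / (0.1997·(+0.97072)) = +0.37967 rad/s; magnitude 0.37967 rad/s.

0.380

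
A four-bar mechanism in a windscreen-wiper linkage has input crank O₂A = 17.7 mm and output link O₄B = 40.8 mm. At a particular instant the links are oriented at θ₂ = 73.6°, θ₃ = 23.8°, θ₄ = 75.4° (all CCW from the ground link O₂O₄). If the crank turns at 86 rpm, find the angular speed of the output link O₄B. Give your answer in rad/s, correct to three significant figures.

ω₂ = 9.006 rad/s (from 86 rpm).
Differentiating the loop-closure r₂e^{iθ₂}+r₃e^{iθ₃}=r₁+r₄e^{iθ₄} gives r₂ω₂e^{iθ₂}+r₃ω₃e^{iθ₃}=r₄ω₄e^{iθ₄}.
Eliminating the other unknown: ω₄ = r₂ω₂ sin(θ₂−θ₃) / [r₄ sin(θ₄−θ₃)].
Numerator sine = +0.76380; denominator sine = +0.78369.
Result = 0.0177·9.006·(+0.76380) / (0.0408·(+0.78369)) = +3.8078 rad/s; magnitude 3.8078 rad/s.

3.81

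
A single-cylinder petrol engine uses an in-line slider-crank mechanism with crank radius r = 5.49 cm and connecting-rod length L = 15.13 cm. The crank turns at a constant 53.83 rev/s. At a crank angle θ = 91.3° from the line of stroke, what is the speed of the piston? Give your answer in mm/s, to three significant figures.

ω = 2π·53.8 = 338.2 rad/s
For an in-line slider-crank, x = r cosθ + √(L² − r² sin²θ), so v = −rω sinθ·[1 + r cosθ/√(L² − r² sin²θ)].
With r = 0.0549 m, L = 0.1513 m, θ = 91.3°: √(L² − r² sin²θ) = 0.14099 m.
v = −0.0549·338.2·0.99974·[1 + 0.0549·-0.02269/0.14099] = -18.4 m/s.
|v| = 18.4 m/s = 18400 mm/s.

18400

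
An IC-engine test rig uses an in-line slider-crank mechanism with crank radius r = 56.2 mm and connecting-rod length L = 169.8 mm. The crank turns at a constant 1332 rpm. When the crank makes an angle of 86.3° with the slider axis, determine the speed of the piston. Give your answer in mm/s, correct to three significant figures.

8000

ω = 2π·1332/60 = 139.5 rad/s
For an in-line slider-crank, x = r cosθ + √(L² − r² sin²θ), so v = −rω sinθ·[1 + r cosθ/√(L² − r² sin²θ)].
With r = 0.0562 m, L = 0.1698 m, θ = 86.3°: √(L² − r² sin²θ) = 0.16027 m.
v = −0.0562·139.5·0.99792·[1 + 0.0562·0.06453/0.16027] = -7.9998 m/s.
|v| = 7.9998 m/s = 7999.8 mm/s.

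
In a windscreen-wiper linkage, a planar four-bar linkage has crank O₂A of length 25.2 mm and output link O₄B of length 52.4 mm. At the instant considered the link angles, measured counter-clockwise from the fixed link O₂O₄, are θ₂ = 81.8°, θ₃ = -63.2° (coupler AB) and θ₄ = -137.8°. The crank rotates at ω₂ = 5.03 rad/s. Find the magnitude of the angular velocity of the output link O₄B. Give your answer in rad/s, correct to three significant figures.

ω₂ = 5.03 rad/s
Differentiating the loop-closure r₂e^{iθ₂}+r₃e^{iθ₃}=r₁+r₄e^{iθ₄} gives r₂ω₂e^{iθ₂}+r₃ω₃e^{iθ₃}=r₄ω₄e^{iθ₄}.
Eliminating the other unknown: ω₄ = r₂ω₂ sin(θ₂−θ₃) / [r₄ sin(θ₄−θ₃)].
Numerator sine = +0.57358; denominator sine = -0.96410.
Result = 0.0252·5.03·(+0.57358) / (0.0524·(-0.96410)) = -1.4392 rad/s; magnitude 1.4392 rad/s.

1.44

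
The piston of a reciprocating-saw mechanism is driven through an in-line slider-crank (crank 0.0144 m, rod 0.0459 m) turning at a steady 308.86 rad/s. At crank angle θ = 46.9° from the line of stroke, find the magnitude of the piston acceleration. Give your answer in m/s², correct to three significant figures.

921

ω = 308.9 rad/s
x(θ) = r cosθ + √(L² − r² sin²θ); with ω constant, a = ω²·d²x/dθ².
d²x/dθ² = −r cosθ − r²(cos2θ)/√u − r⁴ sin²2θ/(4u^{3/2}),  u = L² − r² sin²θ = 0.00199626 m².
Substituting r = 0.0144 m, L = 0.0459 m, θ = 46.9°: d²x/dθ² = -0.0096516 m.
a = ω²·d²x/dθ² = (308.9)²·(-0.0096516) = -920.71 m/s²;  |a| = 920.71 m/s².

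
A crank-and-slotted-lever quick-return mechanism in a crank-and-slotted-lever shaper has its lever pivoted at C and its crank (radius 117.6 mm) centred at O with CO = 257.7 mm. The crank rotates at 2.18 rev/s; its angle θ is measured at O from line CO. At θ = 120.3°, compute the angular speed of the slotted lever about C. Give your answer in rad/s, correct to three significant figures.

ω = 13.7 rad/s (from 2.18 rev/s).
Crank pin A relative to C: A = (d + r cosθ, r sinθ); lever angle φ = atan2(r sinθ, d + r cosθ).
Differentiating tanφ: φ̇ = rω(d cosθ + r)/(d² + r² + 2dr cosθ).
d² + r² + 2dr cosθ = |CA|² = 0.0496591 m²;  d cosθ + r = -0.012417 m.
|ω_lever| = |0.1176·13.7·-0.012417| / 0.0496591 = 0.40277 rad/s.

0.403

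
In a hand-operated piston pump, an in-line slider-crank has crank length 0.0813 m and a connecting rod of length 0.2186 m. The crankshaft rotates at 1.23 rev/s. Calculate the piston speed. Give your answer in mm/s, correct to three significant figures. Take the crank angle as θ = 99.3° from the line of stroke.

580

ω = 2π·1.23 = 7.728 rad/s
For an in-line slider-crank, x = r cosθ + √(L² − r² sin²θ), so v = −rω sinθ·[1 + r cosθ/√(L² − r² sin²θ)].
With r = 0.0813 m, L = 0.2186 m, θ = 99.3°: √(L² − r² sin²θ) = 0.20334 m.
v = −0.0813·7.728·0.98686·[1 + 0.0813·-0.16160/0.20334] = -0.57999 m/s.
|v| = 0.57999 m/s = 579.99 mm/s.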